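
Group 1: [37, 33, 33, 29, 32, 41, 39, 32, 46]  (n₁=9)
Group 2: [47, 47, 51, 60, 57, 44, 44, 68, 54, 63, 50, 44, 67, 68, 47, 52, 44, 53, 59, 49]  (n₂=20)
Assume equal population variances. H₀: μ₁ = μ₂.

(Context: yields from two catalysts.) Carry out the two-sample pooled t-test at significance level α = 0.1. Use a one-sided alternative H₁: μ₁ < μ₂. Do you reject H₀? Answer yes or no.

x̄₁=35.778, s₁=5.403, n₁=9
x̄₂=53.400, s₂=8.293, n₂=20
s_p² = [8·5.403² + 19·8.293²]/27 = 57.0502
SE = √(s_p²·(1/9+1/20)) = 3.0317
t = (35.778−53.400)/3.0317 = -5.8126
df = 27
p-value (one-sided, H₁ less) = 0.00000
At α=0.1: p < α → reject H₀

reject H₀: yes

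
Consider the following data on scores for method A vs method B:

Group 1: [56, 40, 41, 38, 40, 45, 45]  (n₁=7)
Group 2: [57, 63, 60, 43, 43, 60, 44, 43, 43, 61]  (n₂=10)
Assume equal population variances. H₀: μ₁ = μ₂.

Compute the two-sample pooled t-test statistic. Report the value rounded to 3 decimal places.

test statistic = -2.058

x̄₁=43.571, s₁=6.079, n₁=7
x̄₂=51.700, s₂=9.081, n₂=10
s_p² = [6·6.079² + 9·9.081²]/15 = 64.2543
SE = √(s_p²·(1/7+1/10)) = 3.9503
t = (43.571−51.700)/3.9503 = -2.0577
df = 15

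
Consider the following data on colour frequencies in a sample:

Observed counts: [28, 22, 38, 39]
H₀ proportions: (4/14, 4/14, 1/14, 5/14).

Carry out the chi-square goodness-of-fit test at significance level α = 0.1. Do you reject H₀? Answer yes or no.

n = 127; E_i = n·p_i = [36.29, 36.29, 9.07, 45.36]
χ² = (28−36.29)²/36.29 + (22−36.29)²/36.29 + (38−9.07)²/9.07 + (39−45.36)²/45.36 = 100.6598
df = 3
p-value (upper-tail) = 0.00000
At α=0.1: p < α → reject H₀

reject H₀: yes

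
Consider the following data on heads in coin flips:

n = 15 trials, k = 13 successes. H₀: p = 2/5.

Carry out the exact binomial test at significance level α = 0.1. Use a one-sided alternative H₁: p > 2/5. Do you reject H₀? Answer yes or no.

Exact binomial: n=15, k=13, p₀=2/5=0.4000
P(X≥13) from Σ C(n,i)·p₀^i·(1−p₀)^(n−i)
p-value (one-sided, H₁ greater) = 0.00028
At α=0.1: p < α → reject H₀

reject H₀: yes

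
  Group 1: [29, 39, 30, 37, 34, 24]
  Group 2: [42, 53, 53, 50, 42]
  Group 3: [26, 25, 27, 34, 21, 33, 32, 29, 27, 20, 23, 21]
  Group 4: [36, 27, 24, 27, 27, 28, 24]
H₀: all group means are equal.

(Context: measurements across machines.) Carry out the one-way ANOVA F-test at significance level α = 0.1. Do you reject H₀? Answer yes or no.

Group means [32.17, 48.00, 26.50, 27.57], grand mean 31.467
SSB = Σnᵢ(x̄ᵢ−x̄)² = 1771.919; SSW = ΣΣ(x−x̄ᵢ)² = 631.548
MSB = 1771.919/3 = 590.6397; MSW = 631.548/26 = 24.2903
F = MSB/MSW = 24.3159
df = (3, 26)
p-value (upper-tail) = 0.00000
At α=0.1: p < α → reject H₀

reject H₀: yes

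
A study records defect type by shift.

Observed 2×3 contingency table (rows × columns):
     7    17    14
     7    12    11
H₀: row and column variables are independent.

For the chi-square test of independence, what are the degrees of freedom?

degrees of freedom = 2

df = (r−1)(c−1) = (2−1)·(3−1) = 2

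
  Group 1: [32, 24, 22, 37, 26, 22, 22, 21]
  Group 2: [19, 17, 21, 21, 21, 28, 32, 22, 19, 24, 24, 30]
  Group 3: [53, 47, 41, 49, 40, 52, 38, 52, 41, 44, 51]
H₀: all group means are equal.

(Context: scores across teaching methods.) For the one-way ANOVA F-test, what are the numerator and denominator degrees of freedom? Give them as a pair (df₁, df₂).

degrees of freedom = [2, 28]

k = 3 groups, N = 31 total
df = (k−1, N−k) = (3−1, 31−3) = (2, 28)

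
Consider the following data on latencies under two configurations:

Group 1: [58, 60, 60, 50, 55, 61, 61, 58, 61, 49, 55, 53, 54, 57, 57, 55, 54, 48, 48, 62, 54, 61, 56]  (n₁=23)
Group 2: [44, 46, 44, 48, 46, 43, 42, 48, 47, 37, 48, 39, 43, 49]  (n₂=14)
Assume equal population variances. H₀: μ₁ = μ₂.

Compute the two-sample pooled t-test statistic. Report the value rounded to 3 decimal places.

x̄₁=55.957, s₁=4.343, n₁=23
x̄₂=44.571, s₂=3.567, n₂=14
s_p² = [22·4.343² + 13·3.567²]/35 = 16.5824
SE = √(s_p²·(1/23+1/14)) = 1.3804
t = (55.957−44.571)/1.3804 = 8.2478
df = 35

test statistic = 8.248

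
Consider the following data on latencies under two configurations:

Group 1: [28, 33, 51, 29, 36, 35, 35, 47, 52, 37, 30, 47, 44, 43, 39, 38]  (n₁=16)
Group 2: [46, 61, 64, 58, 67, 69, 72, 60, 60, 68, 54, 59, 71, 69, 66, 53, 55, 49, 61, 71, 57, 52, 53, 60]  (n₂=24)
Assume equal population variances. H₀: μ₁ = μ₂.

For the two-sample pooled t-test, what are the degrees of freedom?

degrees of freedom = 38

df = n₁ + n₂ − 2 = 16 + 24 − 2 = 38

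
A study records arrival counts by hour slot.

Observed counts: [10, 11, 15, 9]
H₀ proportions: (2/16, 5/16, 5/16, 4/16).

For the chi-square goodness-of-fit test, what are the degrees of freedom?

df = k − 1 = 4 − 1 = 3

degrees of freedom = 3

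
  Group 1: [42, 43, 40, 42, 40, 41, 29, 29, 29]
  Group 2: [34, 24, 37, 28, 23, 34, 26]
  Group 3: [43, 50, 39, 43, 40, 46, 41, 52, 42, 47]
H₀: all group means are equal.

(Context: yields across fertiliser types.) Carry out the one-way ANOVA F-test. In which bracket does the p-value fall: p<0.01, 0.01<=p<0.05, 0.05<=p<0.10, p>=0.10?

p-value bracket: p<0.01

Group means [37.22, 29.43, 44.30], grand mean 37.846
SSB = Σnᵢ(x̄ᵢ−x̄)² = 916.015; SSW = ΣΣ(x−x̄ᵢ)² = 663.370
MSB = 916.015/2 = 458.0074; MSW = 663.370/23 = 28.8422
F = MSB/MSW = 15.8798
df = (2, 23)
p-value (upper-tail) = 0.00005
→ bracket: p<0.01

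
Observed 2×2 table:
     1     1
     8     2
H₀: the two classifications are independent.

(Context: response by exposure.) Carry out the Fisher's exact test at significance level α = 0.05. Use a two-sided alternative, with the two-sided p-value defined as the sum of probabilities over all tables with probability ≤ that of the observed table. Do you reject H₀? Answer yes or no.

Margins: r₁=2, r₂=10, c₁=9, c₂=3, n=12
p_obs = C(2,1)·C(10,8)/C(12,9); sum pmf over tables with pmf ≤ p_obs
p-value (two-sided) = 0.45455
At α=0.05: p ≥ α → fail to reject H₀

reject H₀: no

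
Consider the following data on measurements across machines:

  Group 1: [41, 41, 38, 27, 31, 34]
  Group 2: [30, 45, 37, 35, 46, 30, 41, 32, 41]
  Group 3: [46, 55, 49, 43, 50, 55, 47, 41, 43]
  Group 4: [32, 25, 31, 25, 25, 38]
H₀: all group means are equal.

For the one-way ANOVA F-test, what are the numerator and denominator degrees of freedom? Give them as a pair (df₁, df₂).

degrees of freedom = [3, 26]

k = 4 groups, N = 30 total
df = (k−1, N−k) = (4−1, 30−4) = (3, 26)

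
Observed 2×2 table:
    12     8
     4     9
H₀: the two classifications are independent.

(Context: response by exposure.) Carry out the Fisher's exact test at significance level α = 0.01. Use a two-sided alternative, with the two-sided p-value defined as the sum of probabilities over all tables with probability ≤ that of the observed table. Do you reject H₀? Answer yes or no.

Margins: r₁=20, r₂=13, c₁=16, c₂=17, n=33
p_obs = C(20,12)·C(13,4)/C(33,16); sum pmf over tables with pmf ≤ p_obs
p-value (two-sided) = 0.15706
At α=0.01: p ≥ α → fail to reject H₀

reject H₀: no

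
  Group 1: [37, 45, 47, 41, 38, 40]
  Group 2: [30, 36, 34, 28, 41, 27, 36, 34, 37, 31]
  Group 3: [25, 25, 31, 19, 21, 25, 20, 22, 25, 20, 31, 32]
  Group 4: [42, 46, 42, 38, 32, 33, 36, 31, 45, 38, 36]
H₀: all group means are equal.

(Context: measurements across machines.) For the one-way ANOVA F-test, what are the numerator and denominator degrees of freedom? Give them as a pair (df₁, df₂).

degrees of freedom = [3, 35]

k = 4 groups, N = 39 total
df = (k−1, N−k) = (4−1, 39−4) = (3, 35)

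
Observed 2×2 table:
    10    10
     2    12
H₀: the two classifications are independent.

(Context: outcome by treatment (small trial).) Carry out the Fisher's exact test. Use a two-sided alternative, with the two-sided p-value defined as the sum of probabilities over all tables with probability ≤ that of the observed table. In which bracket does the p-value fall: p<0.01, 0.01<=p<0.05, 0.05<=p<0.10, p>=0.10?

p-value bracket: 0.05<=p<0.10

Margins: r₁=20, r₂=14, c₁=12, c₂=22, n=34
p_obs = C(20,10)·C(14,2)/C(34,12); sum pmf over tables with pmf ≤ p_obs
p-value (two-sided) = 0.06623
→ bracket: 0.05<=p<0.10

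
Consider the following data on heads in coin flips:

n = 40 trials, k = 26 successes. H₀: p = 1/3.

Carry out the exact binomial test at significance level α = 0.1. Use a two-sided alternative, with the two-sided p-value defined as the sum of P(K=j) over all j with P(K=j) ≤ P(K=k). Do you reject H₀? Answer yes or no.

Exact binomial: n=40, k=26, p₀=1/3=0.3333
P(X=j) = C(n,j)·p₀^j·(1−p₀)^(n−j); p = Σ P(X=j) over j with P(X=j) ≤ P(X=26)
p-value (two-sided) = 0.00006
At α=0.1: p < α → reject H₀

reject H₀: yes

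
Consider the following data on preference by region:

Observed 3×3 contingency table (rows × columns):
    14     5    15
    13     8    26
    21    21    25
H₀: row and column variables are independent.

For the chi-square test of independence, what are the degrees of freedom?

degrees of freedom = 4

df = (r−1)(c−1) = (3−1)·(3−1) = 4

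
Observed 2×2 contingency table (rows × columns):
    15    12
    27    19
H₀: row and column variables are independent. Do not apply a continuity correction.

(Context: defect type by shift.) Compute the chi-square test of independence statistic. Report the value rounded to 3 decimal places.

Row totals [27, 46], col totals [42, 31], n=73
χ² = (15−15.53)²/15.53 + (12−11.47)²/11.47 + (27−26.47)²/26.47 + (19−19.53)²/19.53 = 0.0687
df = 1

test statistic = 0.069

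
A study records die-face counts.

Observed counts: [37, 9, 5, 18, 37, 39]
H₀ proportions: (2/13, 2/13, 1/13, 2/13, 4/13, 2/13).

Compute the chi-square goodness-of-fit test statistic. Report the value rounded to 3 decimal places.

test statistic = 35.633

n = 145; E_i = n·p_i = [22.31, 22.31, 11.15, 22.31, 44.62, 22.31]
χ² = (37−22.31)²/22.31 + (9−22.31)²/22.31 + (5−11.15)²/11.15 + (18−22.31)²/22.31 + (37−44.62)²/44.62 + (39−22.31)²/22.31 = 35.6328
df = 5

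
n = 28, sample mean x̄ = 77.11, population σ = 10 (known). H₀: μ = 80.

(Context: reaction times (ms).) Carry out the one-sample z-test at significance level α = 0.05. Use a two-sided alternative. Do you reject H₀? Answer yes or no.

SE = σ/√n = 10/√28 = 1.8898
z = (x̄−μ₀)/SE = (77.11−80)/1.8898 = -1.5292
p-value (two-sided) = 0.12620
At α=0.05: p ≥ α → fail to reject H₀

reject H₀: no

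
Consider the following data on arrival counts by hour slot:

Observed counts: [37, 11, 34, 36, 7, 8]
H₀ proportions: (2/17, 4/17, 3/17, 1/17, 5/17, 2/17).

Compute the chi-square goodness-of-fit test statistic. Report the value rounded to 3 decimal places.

test statistic = 178.609

n = 133; E_i = n·p_i = [15.65, 31.29, 23.47, 7.82, 39.12, 15.65]
χ² = (37−15.65)²/15.65 + (11−31.29)²/31.29 + (34−23.47)²/23.47 + (36−7.82)²/7.82 + (7−39.12)²/39.12 + (8−15.65)²/15.65 = 178.6091
df = 5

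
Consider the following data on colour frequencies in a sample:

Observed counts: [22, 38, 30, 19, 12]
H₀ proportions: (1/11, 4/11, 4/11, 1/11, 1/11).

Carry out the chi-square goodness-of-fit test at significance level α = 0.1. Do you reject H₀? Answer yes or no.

n = 121; E_i = n·p_i = [11.00, 44.00, 44.00, 11.00, 11.00]
χ² = (22−11.00)²/11.00 + (38−44.00)²/44.00 + (30−44.00)²/44.00 + (19−11.00)²/11.00 + (12−11.00)²/11.00 = 22.1818
df = 4
p-value (upper-tail) = 0.00018
At α=0.1: p < α → reject H₀

reject H₀: yes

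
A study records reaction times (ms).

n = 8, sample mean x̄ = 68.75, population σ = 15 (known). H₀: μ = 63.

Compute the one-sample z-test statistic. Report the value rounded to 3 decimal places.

test statistic = 1.084

SE = σ/√n = 15/√8 = 5.3033
z = (x̄−μ₀)/SE = (68.75−63)/5.3033 = 1.0842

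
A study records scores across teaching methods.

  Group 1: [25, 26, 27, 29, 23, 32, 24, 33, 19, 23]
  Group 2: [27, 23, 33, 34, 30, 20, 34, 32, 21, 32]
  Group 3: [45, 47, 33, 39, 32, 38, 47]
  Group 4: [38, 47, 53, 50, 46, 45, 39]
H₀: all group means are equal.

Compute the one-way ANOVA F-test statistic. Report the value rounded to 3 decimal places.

test statistic = 24.491

Group means [26.10, 28.60, 40.14, 45.43], grand mean 33.706
SSB = Σnᵢ(x̄ᵢ−x̄)² = 2091.187; SSW = ΣΣ(x−x̄ᵢ)² = 853.871
MSB = 2091.187/3 = 697.0625; MSW = 853.871/30 = 28.4624
F = MSB/MSW = 24.4907
df = (3, 30)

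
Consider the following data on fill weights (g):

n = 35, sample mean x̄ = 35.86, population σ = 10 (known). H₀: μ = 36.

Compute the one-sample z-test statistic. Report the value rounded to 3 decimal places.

test statistic = -0.083

SE = σ/√n = 10/√35 = 1.6903
z = (x̄−μ₀)/SE = (35.86−36)/1.6903 = -0.0828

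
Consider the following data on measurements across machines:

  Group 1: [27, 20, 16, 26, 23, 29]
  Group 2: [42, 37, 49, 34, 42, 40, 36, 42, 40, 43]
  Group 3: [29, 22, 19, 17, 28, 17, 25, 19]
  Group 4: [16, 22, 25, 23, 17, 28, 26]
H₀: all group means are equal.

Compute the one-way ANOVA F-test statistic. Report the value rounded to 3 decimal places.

Group means [23.50, 40.50, 22.00, 22.43], grand mean 28.355
SSB = Σnᵢ(x̄ᵢ−x̄)² = 2185.382; SSW = ΣΣ(x−x̄ᵢ)² = 561.714
MSB = 2185.382/3 = 728.4608; MSW = 561.714/27 = 20.8042
F = MSB/MSW = 35.0150
df = (3, 27)

test statistic = 35.015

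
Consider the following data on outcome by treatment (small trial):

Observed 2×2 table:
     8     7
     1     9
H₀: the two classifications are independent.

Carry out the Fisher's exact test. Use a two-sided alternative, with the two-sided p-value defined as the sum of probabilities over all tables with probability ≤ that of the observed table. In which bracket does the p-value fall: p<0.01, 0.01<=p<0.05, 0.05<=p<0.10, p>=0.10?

p-value bracket: 0.01<=p<0.05

Margins: r₁=15, r₂=10, c₁=9, c₂=16, n=25
p_obs = C(15,8)·C(10,1)/C(25,9); sum pmf over tables with pmf ≤ p_obs
p-value (two-sided) = 0.04045
→ bracket: 0.01<=p<0.05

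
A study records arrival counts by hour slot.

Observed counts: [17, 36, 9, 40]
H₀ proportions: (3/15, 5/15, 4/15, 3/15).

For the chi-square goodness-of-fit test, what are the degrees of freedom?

df = k − 1 = 4 − 1 = 3

degrees of freedom = 3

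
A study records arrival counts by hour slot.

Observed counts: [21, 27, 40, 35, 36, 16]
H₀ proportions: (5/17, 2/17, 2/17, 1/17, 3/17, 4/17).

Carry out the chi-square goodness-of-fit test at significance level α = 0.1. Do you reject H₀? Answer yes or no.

reject H₀: yes

n = 175; E_i = n·p_i = [51.47, 20.59, 20.59, 10.29, 30.88, 41.18]
χ² = (21−51.47)²/51.47 + (27−20.59)²/20.59 + (40−20.59)²/20.59 + (35−10.29)²/10.29 + (36−30.88)²/30.88 + (16−41.18)²/41.18 = 113.8737
df = 5
p-value (upper-tail) = 0.00000
At α=0.1: p < α → reject H₀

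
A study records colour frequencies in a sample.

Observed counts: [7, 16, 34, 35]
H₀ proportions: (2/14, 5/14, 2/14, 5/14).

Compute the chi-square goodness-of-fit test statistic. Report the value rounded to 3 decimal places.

n = 92; E_i = n·p_i = [13.14, 32.86, 13.14, 32.86]
χ² = (7−13.14)²/13.14 + (16−32.86)²/32.86 + (34−13.14)²/13.14 + (35−32.86)²/32.86 = 44.7587
df = 3

test statistic = 44.759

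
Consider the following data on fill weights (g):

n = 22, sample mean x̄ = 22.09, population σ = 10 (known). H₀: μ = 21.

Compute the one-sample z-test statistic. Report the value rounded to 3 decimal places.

test statistic = 0.511

SE = σ/√n = 10/√22 = 2.1320
z = (x̄−μ₀)/SE = (22.09−21)/2.1320 = 0.5113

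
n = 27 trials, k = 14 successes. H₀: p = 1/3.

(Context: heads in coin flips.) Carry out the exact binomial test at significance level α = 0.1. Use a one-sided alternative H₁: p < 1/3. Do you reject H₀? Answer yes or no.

reject H₀: no

Exact binomial: n=27, k=14, p₀=1/3=0.3333
P(X≤14) from Σ C(n,i)·p₀^i·(1−p₀)^(n−i)
p-value (one-sided, H₁ less) = 0.98562
At α=0.1: p ≥ α → fail to reject H₀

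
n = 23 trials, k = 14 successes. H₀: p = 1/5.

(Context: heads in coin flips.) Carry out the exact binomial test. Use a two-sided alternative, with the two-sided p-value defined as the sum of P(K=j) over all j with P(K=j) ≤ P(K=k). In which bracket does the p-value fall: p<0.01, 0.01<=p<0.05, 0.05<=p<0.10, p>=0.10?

Exact binomial: n=23, k=14, p₀=1/5=0.2000
P(X=j) = C(n,j)·p₀^j·(1−p₀)^(n−j); p = Σ P(X=j) over j with P(X=j) ≤ P(X=14)
p-value (two-sided) = 0.00002
→ bracket: p<0.01

p-value bracket: p<0.01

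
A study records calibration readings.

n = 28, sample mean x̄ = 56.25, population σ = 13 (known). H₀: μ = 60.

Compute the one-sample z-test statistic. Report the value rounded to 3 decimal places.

test statistic = -1.526

SE = σ/√n = 13/√28 = 2.4568
z = (x̄−μ₀)/SE = (56.25−60)/2.4568 = -1.5264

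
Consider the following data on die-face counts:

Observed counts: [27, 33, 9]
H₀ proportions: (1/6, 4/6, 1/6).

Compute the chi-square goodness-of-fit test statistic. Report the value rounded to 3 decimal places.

test statistic = 25.109

n = 69; E_i = n·p_i = [11.50, 46.00, 11.50]
χ² = (27−11.50)²/11.50 + (33−46.00)²/46.00 + (9−11.50)²/11.50 = 25.1087
df = 2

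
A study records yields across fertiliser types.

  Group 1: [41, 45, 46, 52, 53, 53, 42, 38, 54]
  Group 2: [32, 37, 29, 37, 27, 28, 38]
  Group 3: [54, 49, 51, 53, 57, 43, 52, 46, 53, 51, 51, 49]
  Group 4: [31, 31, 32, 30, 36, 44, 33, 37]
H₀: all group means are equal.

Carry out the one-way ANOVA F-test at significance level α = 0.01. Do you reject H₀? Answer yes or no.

reject H₀: yes

Group means [47.11, 32.57, 50.75, 34.25], grand mean 42.639
SSB = Σnᵢ(x̄ᵢ−x̄)² = 2241.952; SSW = ΣΣ(x−x̄ᵢ)² = 728.353
MSB = 2241.952/3 = 747.3175; MSW = 728.353/32 = 22.7610
F = MSB/MSW = 32.8332
df = (3, 32)
p-value (upper-tail) = 0.00000
At α=0.01: p < α → reject H₀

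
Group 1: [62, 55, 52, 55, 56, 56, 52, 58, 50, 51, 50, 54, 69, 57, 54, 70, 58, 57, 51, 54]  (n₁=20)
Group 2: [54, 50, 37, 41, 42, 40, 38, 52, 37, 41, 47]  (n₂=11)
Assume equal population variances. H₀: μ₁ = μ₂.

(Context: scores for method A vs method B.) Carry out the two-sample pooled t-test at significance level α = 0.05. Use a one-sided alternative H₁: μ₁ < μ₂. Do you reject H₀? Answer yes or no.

x̄₁=56.050, s₁=5.520, n₁=20
x̄₂=43.545, s₂=6.154, n₂=11
s_p² = [19·5.520² + 10·6.154²]/29 = 33.0234
SE = √(s_p²·(1/20+1/11)) = 2.1571
t = (56.050−43.545)/2.1571 = 5.7968
df = 29
p-value (one-sided, H₁ less) = 1.00000
At α=0.05: p ≥ α → fail to reject H₀

reject H₀: no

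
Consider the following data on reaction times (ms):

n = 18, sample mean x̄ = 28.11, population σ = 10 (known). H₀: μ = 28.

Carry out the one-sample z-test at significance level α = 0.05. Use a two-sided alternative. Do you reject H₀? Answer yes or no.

reject H₀: no

SE = σ/√n = 10/√18 = 2.3570
z = (x̄−μ₀)/SE = (28.11−28)/2.3570 = 0.0467
p-value (two-sided) = 0.96278
At α=0.05: p ≥ α → fail to reject H₀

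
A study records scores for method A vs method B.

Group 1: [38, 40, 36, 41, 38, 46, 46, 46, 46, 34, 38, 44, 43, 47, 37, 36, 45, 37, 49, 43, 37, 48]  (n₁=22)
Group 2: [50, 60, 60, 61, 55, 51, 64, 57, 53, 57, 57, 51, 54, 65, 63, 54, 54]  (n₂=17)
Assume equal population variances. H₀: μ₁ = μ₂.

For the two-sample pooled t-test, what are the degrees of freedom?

degrees of freedom = 37

df = n₁ + n₂ − 2 = 22 + 17 − 2 = 37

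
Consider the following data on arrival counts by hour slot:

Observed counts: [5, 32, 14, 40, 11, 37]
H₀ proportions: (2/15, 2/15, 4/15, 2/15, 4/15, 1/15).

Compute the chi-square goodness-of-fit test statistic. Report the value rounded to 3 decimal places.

test statistic = 160.218

n = 139; E_i = n·p_i = [18.53, 18.53, 37.07, 18.53, 37.07, 9.27]
χ² = (5−18.53)²/18.53 + (32−18.53)²/18.53 + (14−37.07)²/37.07 + (40−18.53)²/18.53 + (11−37.07)²/37.07 + (37−9.27)²/9.27 = 160.2176
df = 5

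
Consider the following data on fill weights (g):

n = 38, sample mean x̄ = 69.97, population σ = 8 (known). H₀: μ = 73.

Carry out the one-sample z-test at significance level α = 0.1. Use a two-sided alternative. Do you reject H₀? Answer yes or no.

reject H₀: yes

SE = σ/√n = 8/√38 = 1.2978
z = (x̄−μ₀)/SE = (69.97−73)/1.2978 = -2.3348
p-value (two-sided) = 0.01956
At α=0.1: p < α → reject H₀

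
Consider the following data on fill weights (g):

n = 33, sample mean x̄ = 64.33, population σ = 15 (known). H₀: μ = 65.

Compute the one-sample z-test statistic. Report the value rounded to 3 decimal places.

SE = σ/√n = 15/√33 = 2.6112
z = (x̄−μ₀)/SE = (64.33−65)/2.6112 = -0.2566

test statistic = -0.257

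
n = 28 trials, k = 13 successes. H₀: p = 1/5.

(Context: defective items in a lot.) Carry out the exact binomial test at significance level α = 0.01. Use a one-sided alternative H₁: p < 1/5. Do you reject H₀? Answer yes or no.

Exact binomial: n=28, k=13, p₀=1/5=0.2000
P(X≤13) from Σ C(n,i)·p₀^i·(1−p₀)^(n−i)
p-value (one-sided, H₁ less) = 0.99963
At α=0.01: p ≥ α → fail to reject H₀

reject H₀: no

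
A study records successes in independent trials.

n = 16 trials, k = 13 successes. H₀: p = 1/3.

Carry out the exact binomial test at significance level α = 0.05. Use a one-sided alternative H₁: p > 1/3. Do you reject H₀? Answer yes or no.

reject H₀: yes

Exact binomial: n=16, k=13, p₀=1/3=0.3333
P(X≥13) from Σ C(n,i)·p₀^i·(1−p₀)^(n−i)
p-value (one-sided, H₁ greater) = 0.00012
At α=0.05: p < α → reject H₀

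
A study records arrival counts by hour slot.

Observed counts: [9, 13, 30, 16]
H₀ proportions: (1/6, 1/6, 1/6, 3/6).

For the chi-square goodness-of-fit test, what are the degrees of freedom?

df = k − 1 = 4 − 1 = 3

degrees of freedom = 3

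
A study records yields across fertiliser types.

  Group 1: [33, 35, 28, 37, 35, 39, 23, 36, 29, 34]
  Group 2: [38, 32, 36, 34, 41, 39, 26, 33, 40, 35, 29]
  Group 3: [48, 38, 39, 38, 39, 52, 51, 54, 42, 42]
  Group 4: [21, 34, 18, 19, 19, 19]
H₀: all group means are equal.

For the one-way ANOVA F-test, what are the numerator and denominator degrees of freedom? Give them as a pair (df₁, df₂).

degrees of freedom = [3, 33]

k = 4 groups, N = 37 total
df = (k−1, N−k) = (4−1, 37−4) = (3, 33)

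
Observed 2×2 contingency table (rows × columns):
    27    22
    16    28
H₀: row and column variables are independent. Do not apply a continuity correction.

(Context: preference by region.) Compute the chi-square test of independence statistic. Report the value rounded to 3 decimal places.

Row totals [49, 44], col totals [43, 50], n=93
χ² = (27−22.66)²/22.66 + (22−26.34)²/26.34 + (16−20.34)²/20.34 + (28−23.66)²/23.66 = 3.2746
df = 1

test statistic = 3.275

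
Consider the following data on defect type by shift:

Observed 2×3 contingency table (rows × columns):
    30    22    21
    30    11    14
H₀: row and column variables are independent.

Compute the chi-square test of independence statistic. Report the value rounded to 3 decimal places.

test statistic = 2.587

Row totals [73, 55], col totals [60, 33, 35], n=128
χ² = (30−34.22)²/34.22 + (22−18.82)²/18.82 + (21−19.96)²/19.96 + (30−25.78)²/25.78 + (11−14.18)²/14.18 + (14−15.04)²/15.04 = 2.5866
df = 2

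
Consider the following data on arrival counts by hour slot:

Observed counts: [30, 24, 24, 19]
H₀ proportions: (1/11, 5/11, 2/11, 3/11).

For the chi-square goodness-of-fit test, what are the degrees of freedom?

degrees of freedom = 3

df = k − 1 = 4 − 1 = 3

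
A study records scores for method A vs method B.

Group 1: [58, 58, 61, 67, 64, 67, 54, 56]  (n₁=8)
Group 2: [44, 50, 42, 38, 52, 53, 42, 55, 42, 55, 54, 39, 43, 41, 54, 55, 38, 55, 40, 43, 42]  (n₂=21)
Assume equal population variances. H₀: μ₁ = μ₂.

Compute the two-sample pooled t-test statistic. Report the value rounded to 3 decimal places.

x̄₁=60.625, s₁=4.955, n₁=8
x̄₂=46.524, s₂=6.600, n₂=21
s_p² = [7·4.955² + 20·6.600²]/27 = 38.6338
SE = √(s_p²·(1/8+1/21)) = 2.5824
t = (60.625−46.524)/2.5824 = 5.4604
df = 27

test statistic = 5.460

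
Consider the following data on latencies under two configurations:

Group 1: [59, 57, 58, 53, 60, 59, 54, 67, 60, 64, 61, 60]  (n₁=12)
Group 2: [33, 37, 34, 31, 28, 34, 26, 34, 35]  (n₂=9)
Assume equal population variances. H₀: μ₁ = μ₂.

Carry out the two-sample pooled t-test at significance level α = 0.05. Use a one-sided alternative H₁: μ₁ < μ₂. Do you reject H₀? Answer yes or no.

reject H₀: no

x̄₁=59.333, s₁=3.822, n₁=12
x̄₂=32.444, s₂=3.504, n₂=9
s_p² = [11·3.822² + 8·3.504²]/19 = 13.6257
SE = √(s_p²·(1/12+1/9)) = 1.6277
t = (59.333−32.444)/1.6277 = 16.5194
df = 19
p-value (one-sided, H₁ less) = 1.00000
At α=0.05: p ≥ α → fail to reject H₀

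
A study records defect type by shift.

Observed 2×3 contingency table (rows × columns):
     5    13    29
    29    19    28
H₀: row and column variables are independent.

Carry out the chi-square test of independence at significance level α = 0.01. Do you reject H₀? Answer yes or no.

reject H₀: yes

Row totals [47, 76], col totals [34, 32, 57], n=123
χ² = (5−12.99)²/12.99 + (13−12.23)²/12.23 + (29−21.78)²/21.78 + (29−21.01)²/21.01 + (19−19.77)²/19.77 + (28−35.22)²/35.22 = 11.9083
df = 2
p-value (upper-tail) = 0.00260
At α=0.01: p < α → reject H₀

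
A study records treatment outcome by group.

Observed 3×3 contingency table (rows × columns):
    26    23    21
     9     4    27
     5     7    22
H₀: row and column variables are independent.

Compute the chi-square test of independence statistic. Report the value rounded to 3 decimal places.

Row totals [70, 40, 34], col totals [40, 34, 70], n=144
χ² = (26−19.44)²/19.44 + (23−16.53)²/16.53 + (21−34.03)²/34.03 + (9−11.11)²/11.11 + (4−9.44)²/9.44 + (27−19.44)²/19.44 + (5−9.44)²/9.44 + (7−8.03)²/8.03 + (22−16.53)²/16.53 = 20.2429
df = 4

test statistic = 20.243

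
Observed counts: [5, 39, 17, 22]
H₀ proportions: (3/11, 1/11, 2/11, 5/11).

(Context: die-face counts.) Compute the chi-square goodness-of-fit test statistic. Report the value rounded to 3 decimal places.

n = 83; E_i = n·p_i = [22.64, 7.55, 15.09, 37.73]
χ² = (5−22.64)²/22.64 + (39−7.55)²/7.55 + (17−15.09)²/15.09 + (22−37.73)²/37.73 = 151.6622
df = 3

test statistic = 151.662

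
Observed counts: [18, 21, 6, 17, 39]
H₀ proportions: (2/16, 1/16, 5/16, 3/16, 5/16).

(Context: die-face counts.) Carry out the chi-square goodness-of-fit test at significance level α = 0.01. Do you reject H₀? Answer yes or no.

n = 101; E_i = n·p_i = [12.62, 6.31, 31.56, 18.94, 31.56]
χ² = (18−12.62)²/12.62 + (21−6.31)²/6.31 + (6−31.56)²/31.56 + (17−18.94)²/18.94 + (39−31.56)²/31.56 = 59.1162
df = 4
p-value (upper-tail) = 0.00000
At α=0.01: p < α → reject H₀

reject H₀: yes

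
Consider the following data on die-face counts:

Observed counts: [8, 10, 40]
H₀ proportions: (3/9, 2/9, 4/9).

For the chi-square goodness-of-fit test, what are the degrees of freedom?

degrees of freedom = 2

df = k − 1 = 3 − 1 = 2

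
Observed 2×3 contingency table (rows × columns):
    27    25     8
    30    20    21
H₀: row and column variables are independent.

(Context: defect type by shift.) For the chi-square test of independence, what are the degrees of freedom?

degrees of freedom = 2

df = (r−1)(c−1) = (2−1)·(3−1) = 2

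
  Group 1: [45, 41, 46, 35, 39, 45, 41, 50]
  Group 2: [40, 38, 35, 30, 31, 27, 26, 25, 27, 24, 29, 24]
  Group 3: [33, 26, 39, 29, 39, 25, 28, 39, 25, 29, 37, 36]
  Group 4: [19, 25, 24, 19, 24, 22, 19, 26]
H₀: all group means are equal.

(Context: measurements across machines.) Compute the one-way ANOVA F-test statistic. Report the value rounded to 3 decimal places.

test statistic = 23.464

Group means [42.75, 29.67, 32.08, 22.25], grand mean 31.525
SSB = Σnᵢ(x̄ᵢ−x̄)² = 1741.392; SSW = ΣΣ(x−x̄ᵢ)² = 890.583
MSB = 1741.392/3 = 580.4639; MSW = 890.583/36 = 24.7384
F = MSB/MSW = 23.4641
df = (3, 36)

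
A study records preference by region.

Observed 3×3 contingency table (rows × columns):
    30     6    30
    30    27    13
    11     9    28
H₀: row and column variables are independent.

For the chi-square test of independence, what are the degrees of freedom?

degrees of freedom = 4

df = (r−1)(c−1) = (3−1)·(3−1) = 4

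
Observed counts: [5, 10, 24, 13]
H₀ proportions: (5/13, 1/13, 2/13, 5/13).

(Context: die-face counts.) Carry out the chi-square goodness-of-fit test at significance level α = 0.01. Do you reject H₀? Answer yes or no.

reject H₀: yes

n = 52; E_i = n·p_i = [20.00, 4.00, 8.00, 20.00]
χ² = (5−20.00)²/20.00 + (10−4.00)²/4.00 + (24−8.00)²/8.00 + (13−20.00)²/20.00 = 54.7000
df = 3
p-value (upper-tail) = 0.00000
At α=0.01: p < α → reject H₀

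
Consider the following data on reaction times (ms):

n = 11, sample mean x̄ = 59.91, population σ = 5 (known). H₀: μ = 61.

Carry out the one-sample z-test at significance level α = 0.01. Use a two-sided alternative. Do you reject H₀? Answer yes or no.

reject H₀: no

SE = σ/√n = 5/√11 = 1.5076
z = (x̄−μ₀)/SE = (59.91−61)/1.5076 = -0.7230
p-value (two-sided) = 0.46967
At α=0.01: p ≥ α → fail to reject H₀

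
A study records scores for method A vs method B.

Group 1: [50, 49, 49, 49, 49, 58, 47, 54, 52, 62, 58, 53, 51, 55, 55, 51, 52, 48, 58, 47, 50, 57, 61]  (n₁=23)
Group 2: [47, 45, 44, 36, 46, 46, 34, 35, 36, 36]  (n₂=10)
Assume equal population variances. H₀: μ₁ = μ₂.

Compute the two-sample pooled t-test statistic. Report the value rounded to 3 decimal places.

x̄₁=52.826, s₁=4.438, n₁=23
x̄₂=40.500, s₂=5.462, n₂=10
s_p² = [22·4.438² + 9·5.462²]/31 = 22.6388
SE = √(s_p²·(1/23+1/10)) = 1.8023
t = (52.826−40.500)/1.8023 = 6.8392
df = 31

test statistic = 6.839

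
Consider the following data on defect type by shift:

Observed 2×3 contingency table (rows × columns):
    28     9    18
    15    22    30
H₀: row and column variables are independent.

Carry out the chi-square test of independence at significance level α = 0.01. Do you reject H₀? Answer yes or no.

Row totals [55, 67], col totals [43, 31, 48], n=122
χ² = (28−19.39)²/19.39 + (9−13.98)²/13.98 + (18−21.64)²/21.64 + (15−23.61)²/23.61 + (22−17.02)²/17.02 + (30−26.36)²/26.36 = 11.3109
df = 2
p-value (upper-tail) = 0.00350
At α=0.01: p < α → reject H₀

reject H₀: yes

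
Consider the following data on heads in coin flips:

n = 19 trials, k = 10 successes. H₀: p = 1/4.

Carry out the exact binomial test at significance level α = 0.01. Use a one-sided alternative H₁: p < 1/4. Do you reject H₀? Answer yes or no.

reject H₀: no

Exact binomial: n=19, k=10, p₀=1/4=0.2500
P(X≤10) from Σ C(n,i)·p₀^i·(1−p₀)^(n−i)
p-value (one-sided, H₁ less) = 0.99771
At α=0.01: p ≥ α → fail to reject H₀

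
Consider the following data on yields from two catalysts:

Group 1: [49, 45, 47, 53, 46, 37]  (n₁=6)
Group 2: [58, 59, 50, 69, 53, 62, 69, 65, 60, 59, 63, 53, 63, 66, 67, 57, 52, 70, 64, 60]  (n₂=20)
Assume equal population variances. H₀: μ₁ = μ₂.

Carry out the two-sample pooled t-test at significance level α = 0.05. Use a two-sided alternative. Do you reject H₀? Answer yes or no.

reject H₀: yes

x̄₁=46.167, s₁=5.307, n₁=6
x̄₂=60.950, s₂=5.934, n₂=20
s_p² = [5·5.307² + 19·5.934²]/24 = 33.7410
SE = √(s_p²·(1/6+1/20)) = 2.7038
t = (46.167−60.950)/2.7038 = -5.4676
df = 24
p-value (two-sided) = 0.00001
At α=0.05: p < α → reject H₀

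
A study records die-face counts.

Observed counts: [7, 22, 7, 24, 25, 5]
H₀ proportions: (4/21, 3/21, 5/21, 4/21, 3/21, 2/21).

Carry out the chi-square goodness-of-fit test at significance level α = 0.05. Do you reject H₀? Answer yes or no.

n = 90; E_i = n·p_i = [17.14, 12.86, 21.43, 17.14, 12.86, 8.57]
χ² = (7−17.14)²/17.14 + (22−12.86)²/12.86 + (7−21.43)²/21.43 + (24−17.14)²/17.14 + (25−12.86)²/12.86 + (5−8.57)²/8.57 = 37.9172
df = 5
p-value (upper-tail) = 0.00000
At α=0.05: p < α → reject H₀

reject H₀: yes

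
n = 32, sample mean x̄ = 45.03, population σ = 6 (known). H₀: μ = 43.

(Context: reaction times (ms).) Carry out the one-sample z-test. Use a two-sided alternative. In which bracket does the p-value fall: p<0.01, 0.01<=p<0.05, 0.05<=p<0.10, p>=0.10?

p-value bracket: 0.05<=p<0.10

SE = σ/√n = 6/√32 = 1.0607
z = (x̄−μ₀)/SE = (45.03−43)/1.0607 = 1.9139
p-value (two-sided) = 0.05563
→ bracket: 0.05<=p<0.10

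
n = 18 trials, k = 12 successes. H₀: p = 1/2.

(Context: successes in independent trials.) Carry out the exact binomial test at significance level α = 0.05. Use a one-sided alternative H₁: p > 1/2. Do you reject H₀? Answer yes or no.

Exact binomial: n=18, k=12, p₀=1/2=0.5000
P(X≥12) from Σ C(n,i)·p₀^i·(1−p₀)^(n−i)
p-value (one-sided, H₁ greater) = 0.11894
At α=0.05: p ≥ α → fail to reject H₀

reject H₀: no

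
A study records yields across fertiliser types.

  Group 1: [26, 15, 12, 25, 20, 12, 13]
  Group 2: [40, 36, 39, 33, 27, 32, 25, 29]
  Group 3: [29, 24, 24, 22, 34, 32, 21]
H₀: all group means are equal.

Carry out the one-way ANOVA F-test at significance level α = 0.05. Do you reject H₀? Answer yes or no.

Group means [17.57, 32.62, 26.57], grand mean 25.909
SSB = Σnᵢ(x̄ᵢ−x̄)² = 850.515; SSW = ΣΣ(x−x̄ᵢ)² = 587.304
MSB = 850.515/2 = 425.2573; MSW = 587.304/19 = 30.9107
F = MSB/MSW = 13.7576
df = (2, 19)
p-value (upper-tail) = 0.00020
At α=0.05: p < α → reject H₀

reject H₀: yes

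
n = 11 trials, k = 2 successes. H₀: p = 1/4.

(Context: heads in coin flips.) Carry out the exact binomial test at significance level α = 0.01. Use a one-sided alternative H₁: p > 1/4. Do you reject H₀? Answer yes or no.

reject H₀: no

Exact binomial: n=11, k=2, p₀=1/4=0.2500
P(X≥2) from Σ C(n,i)·p₀^i·(1−p₀)^(n−i)
p-value (one-sided, H₁ greater) = 0.80290
At α=0.01: p ≥ α → fail to reject H₀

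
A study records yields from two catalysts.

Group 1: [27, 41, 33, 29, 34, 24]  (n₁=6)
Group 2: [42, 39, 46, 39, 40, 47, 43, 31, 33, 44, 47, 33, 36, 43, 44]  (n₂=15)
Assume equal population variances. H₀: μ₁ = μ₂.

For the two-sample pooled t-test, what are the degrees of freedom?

degrees of freedom = 19

df = n₁ + n₂ − 2 = 6 + 15 − 2 = 19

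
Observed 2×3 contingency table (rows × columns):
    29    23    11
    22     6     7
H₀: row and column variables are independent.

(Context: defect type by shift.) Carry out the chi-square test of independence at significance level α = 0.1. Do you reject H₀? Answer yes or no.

Row totals [63, 35], col totals [51, 29, 18], n=98
χ² = (29−32.79)²/32.79 + (23−18.64)²/18.64 + (11−11.57)²/11.57 + (22−18.21)²/18.21 + (6−10.36)²/10.36 + (7−6.43)²/6.43 = 4.1543
df = 2
p-value (upper-tail) = 0.12529
At α=0.1: p ≥ α → fail to reject H₀

reject H₀: no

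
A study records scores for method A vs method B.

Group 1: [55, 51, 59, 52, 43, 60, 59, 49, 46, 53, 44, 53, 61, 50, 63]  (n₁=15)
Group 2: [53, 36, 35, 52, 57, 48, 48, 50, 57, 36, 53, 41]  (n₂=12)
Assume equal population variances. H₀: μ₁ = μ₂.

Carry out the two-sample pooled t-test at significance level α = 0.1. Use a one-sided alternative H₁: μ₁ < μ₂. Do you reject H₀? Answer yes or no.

x̄₁=53.200, s₁=6.259, n₁=15
x̄₂=47.167, s₂=8.145, n₂=12
s_p² = [14·6.259² + 11·8.145²]/25 = 51.1227
SE = √(s_p²·(1/15+1/12)) = 2.7692
t = (53.200−47.167)/2.7692 = 2.1787
df = 25
p-value (one-sided, H₁ less) = 0.98051
At α=0.1: p ≥ α → fail to reject H₀

reject H₀: no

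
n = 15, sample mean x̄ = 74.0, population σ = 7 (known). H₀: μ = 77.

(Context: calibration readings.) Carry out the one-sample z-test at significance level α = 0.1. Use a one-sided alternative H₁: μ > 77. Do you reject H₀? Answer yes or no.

reject H₀: no

SE = σ/√n = 7/√15 = 1.8074
z = (x̄−μ₀)/SE = (74.0−77)/1.8074 = -1.6599
p-value (one-sided, H₁ greater) = 0.95153
At α=0.1: p ≥ α → fail to reject H₀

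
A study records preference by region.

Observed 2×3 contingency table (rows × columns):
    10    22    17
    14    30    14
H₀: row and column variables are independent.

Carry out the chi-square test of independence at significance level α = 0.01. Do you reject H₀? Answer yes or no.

Row totals [49, 58], col totals [24, 52, 31], n=107
χ² = (10−10.99)²/10.99 + (22−23.81)²/23.81 + (17−14.20)²/14.20 + (14−13.01)²/13.01 + (30−28.19)²/28.19 + (14−16.80)²/16.80 = 1.4409
df = 2
p-value (upper-tail) = 0.48652
At α=0.01: p ≥ α → fail to reject H₀

reject H₀: no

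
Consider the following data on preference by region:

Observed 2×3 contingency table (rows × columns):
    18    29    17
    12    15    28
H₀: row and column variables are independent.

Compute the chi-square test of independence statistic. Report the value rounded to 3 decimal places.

test statistic = 7.707

Row totals [64, 55], col totals [30, 44, 45], n=119
χ² = (18−16.13)²/16.13 + (29−23.66)²/23.66 + (17−24.20)²/24.20 + (12−13.87)²/13.87 + (15−20.34)²/20.34 + (28−20.80)²/20.80 = 7.7068
df = 2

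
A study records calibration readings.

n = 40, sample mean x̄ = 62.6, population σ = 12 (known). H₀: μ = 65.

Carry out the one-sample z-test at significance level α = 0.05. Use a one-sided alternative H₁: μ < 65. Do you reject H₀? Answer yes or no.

reject H₀: no

SE = σ/√n = 12/√40 = 1.8974
z = (x̄−μ₀)/SE = (62.6−65)/1.8974 = -1.2649
p-value (one-sided, H₁ less) = 0.10295
At α=0.05: p ≥ α → fail to reject H₀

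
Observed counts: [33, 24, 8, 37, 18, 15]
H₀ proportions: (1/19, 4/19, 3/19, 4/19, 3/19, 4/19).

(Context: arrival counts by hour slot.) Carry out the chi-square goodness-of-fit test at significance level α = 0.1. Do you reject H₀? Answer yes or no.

n = 135; E_i = n·p_i = [7.11, 28.42, 21.32, 28.42, 21.32, 28.42]
χ² = (33−7.11)²/7.11 + (24−28.42)²/28.42 + (8−21.32)²/21.32 + (37−28.42)²/28.42 + (18−21.32)²/21.32 + (15−28.42)²/28.42 = 112.8210
df = 5
p-value (upper-tail) = 0.00000
At α=0.1: p < α → reject H₀

reject H₀: yes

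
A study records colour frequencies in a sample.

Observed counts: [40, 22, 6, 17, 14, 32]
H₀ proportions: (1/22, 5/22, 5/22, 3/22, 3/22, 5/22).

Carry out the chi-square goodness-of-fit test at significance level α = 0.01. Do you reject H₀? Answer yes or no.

n = 131; E_i = n·p_i = [5.95, 29.77, 29.77, 17.86, 17.86, 29.77]
χ² = (40−5.95)²/5.95 + (22−29.77)²/29.77 + (6−29.77)²/29.77 + (17−17.86)²/17.86 + (14−17.86)²/17.86 + (32−29.77)²/29.77 = 216.7120
df = 5
p-value (upper-tail) = 0.00000
At α=0.01: p < α → reject H₀

reject H₀: yes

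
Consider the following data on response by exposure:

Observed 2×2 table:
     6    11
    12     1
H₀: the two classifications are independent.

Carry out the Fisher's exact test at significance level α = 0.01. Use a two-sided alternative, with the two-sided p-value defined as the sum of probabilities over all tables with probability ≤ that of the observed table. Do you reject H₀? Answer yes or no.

Margins: r₁=17, r₂=13, c₁=18, c₂=12, n=30
p_obs = C(17,6)·C(13,12)/C(30,18); sum pmf over tables with pmf ≤ p_obs
p-value (two-sided) = 0.00240
At α=0.01: p < α → reject H₀

reject H₀: yes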